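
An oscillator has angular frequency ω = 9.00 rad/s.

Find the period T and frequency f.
T = 2π/ω = 2π/9.0 = 0.6981 s; f = ω/2π = 1.432 Hz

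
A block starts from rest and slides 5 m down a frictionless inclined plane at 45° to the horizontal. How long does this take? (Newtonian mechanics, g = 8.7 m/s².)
a = g sin(θ) = 8.7 × sin(45°) = 6.15 m/s²
t = √(2d/a) = √(2 × 5 / 6.15) = 1.27 s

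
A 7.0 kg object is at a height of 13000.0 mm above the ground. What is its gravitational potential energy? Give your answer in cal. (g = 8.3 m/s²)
PE = mgh = 7 kg × 8.3 m/s² × 13 m = 755.3 J = 180.5 cal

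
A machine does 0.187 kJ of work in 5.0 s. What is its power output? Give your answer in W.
P = W/t = 187 J / 5 s = 37.4 W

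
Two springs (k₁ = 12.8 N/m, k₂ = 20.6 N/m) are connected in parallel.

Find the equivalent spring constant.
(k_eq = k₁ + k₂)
k_eq = k₁ + k₂ = 12.8 + 20.6 = 33.4 N/m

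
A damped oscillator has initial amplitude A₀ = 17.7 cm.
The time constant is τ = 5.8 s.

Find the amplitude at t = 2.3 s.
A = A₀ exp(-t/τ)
A = A₀ exp(−t/τ) = 17.7×exp(−2.3/5.8) = 11.91 cm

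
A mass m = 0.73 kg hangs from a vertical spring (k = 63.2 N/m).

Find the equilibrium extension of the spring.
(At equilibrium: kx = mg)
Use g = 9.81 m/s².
x_eq = mg/k = 0.73×9.81/63.2 = 0.1133 m = 11.33 cm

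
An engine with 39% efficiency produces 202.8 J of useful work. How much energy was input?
W_in = W_out/η = 202.8/0.39 = 520.0 J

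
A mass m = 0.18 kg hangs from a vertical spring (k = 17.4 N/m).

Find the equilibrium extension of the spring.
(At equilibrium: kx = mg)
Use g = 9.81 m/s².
x_eq = mg/k = 0.18×9.81/17.4 = 0.1015 m = 10.15 cm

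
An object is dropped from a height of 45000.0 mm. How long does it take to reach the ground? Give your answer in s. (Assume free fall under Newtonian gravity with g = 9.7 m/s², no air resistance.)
t = √(2h/g) (with unit conversion) = 3.046 s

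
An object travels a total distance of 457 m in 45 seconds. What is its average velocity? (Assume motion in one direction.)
v_avg = Δd / Δt = 457 / 45 = 10.16 m/s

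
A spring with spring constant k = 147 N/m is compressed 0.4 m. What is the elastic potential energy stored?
PE = ½kx² = ½×147×0.4² = 11.76 J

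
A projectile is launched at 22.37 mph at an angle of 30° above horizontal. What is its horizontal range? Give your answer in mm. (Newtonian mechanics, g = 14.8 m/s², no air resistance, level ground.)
R = v₀² sin(2θ) / g (with unit conversion) = 5852.0 mm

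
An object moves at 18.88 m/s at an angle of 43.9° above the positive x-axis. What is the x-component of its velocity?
vₓ = v cos(θ) = 18.88 × cos(43.9°) = 13.6 m/s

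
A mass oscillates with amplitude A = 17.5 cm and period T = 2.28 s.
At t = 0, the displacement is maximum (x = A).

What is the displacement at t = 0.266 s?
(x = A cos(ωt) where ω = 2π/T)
ω = 2π/T = 2π/2.28 = 2.756 rad/s
x = A cos(ωt) = 17.5×cos(2.756×0.266) = 13.01 cm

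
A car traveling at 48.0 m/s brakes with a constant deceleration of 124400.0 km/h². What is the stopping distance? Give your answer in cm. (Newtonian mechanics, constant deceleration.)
d = v₀² / (2a) (with unit conversion) = 12000.0 cm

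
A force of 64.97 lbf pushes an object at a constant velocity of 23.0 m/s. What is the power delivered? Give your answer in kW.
P = Fv = 289 N × 23 m/s = 6647 W = 6.647 kW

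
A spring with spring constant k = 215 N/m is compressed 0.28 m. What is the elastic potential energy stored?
PE = ½kx² = ½×215×0.28² = 8.428 J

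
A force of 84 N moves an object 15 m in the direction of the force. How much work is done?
W = Fd = 84×15 = 1260.0 J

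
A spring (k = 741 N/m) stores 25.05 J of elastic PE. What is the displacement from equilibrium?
PE = ½kx² → x = √(2PE/k) = √(2×25.05/741) = 0.26 m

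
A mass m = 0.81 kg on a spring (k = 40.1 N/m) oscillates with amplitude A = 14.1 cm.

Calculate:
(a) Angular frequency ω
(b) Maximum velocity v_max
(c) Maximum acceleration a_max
ω = √(k/m) = √(40.1/0.81) = 7.036 rad/s
v_max = ωA = 7.036×0.141 = 0.9921 m/s
a_max = ω²A = 7.036²×0.141 = 6.98 m/s²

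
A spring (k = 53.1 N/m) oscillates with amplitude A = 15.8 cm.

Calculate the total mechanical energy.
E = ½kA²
E = ½kA² = ½×53.1×(0.158)² = 0.6628 J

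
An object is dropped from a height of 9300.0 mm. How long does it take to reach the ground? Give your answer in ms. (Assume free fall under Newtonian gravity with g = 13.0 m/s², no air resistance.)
t = √(2h/g) (with unit conversion) = 1196.0 ms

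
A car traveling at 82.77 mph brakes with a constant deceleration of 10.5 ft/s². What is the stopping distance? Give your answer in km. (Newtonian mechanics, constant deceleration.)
d = v₀² / (2a) (with unit conversion) = 0.2139 km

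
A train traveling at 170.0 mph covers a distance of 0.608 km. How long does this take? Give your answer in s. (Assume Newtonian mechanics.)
t = d/v (with unit conversion) = 8.0 s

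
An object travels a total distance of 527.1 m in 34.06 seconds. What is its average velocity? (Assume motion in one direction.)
v_avg = Δd / Δt = 527.1 / 34.06 = 15.48 m/s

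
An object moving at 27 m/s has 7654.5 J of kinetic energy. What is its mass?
KE = ½mv² → m = 2KE/v² = 2×7654.5/27² = 21.0 kg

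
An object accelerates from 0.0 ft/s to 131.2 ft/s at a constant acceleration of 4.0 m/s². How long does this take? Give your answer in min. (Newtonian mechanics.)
t = (v - v₀)/a (with unit conversion) = 0.1666 min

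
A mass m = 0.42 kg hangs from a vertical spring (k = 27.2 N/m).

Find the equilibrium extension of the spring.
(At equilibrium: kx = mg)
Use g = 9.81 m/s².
x_eq = mg/k = 0.42×9.81/27.2 = 0.1515 m = 15.15 cm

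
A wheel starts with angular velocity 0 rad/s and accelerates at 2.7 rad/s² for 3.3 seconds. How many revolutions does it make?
θ = ω₀t + ½αt² = 0×3.3 + ½×2.7×3.3² = 14.7 rad
Revolutions = θ/(2π) = 14.7/(2π) = 2.34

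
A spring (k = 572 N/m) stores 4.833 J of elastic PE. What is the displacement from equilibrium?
PE = ½kx² → x = √(2PE/k) = √(2×4.833/572) = 0.13 m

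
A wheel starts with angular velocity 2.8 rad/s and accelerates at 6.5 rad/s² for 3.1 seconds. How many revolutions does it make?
θ = ω₀t + ½αt² = 2.8×3.1 + ½×6.5×3.1² = 39.91 rad
Revolutions = θ/(2π) = 39.91/(2π) = 6.35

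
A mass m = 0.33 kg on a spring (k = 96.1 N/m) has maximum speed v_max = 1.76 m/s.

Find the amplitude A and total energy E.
½mv²_max = ½kA² → A = v_max√(m/k) = 1.76×√(0.33/96.1) = 0.1031 m = 10.31 cm
E = ½mv²_max = ½×0.33×1.76² = 0.5111 J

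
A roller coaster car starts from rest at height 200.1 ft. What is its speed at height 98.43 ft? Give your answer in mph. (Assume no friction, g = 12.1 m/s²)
mgh₁ = ½mv₂² + mgh₂ → v₂ = √(2g(h₁−h₂)) = √(2×12.1×(60.99−30)) = 27.38 m/s = 61.26 mph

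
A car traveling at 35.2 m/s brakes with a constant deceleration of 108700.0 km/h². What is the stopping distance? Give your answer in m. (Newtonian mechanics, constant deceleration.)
d = v₀² / (2a) (with unit conversion) = 73.86 m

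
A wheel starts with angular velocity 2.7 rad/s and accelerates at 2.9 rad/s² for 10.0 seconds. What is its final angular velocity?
ω = ω₀ + αt = 2.7 + 2.9 × 10.0 = 31.7 rad/s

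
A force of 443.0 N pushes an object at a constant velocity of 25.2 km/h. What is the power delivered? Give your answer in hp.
P = Fv = 443 N × 7 m/s = 3101 W = 4.159 hp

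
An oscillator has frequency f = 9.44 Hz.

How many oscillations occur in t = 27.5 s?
n = f×t = 9.44×27.5 = 259.6 oscillations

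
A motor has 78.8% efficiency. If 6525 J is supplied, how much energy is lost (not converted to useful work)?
W_out = η × W_in = 0.788×6525 = 5141.7 J
W_lost = W_in − W_out = 6525 − 5141.7 = 1383.3 J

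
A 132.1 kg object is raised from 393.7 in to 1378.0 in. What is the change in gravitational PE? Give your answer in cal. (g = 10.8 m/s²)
ΔPE = mg(h₂ − h₁) = 132.1 kg × 10.8 m/s² × (35 − 10) m = 3.567e+04 J = 8525.0 cal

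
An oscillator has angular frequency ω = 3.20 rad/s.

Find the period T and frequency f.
T = 2π/ω = 2π/3.2 = 1.963 s; f = ω/2π = 0.5093 Hz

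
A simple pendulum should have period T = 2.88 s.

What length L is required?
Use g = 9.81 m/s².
T = 2π√(L/g) → L = g(T/2π)² = 9.81×(2.88/2π)² = 2.061 m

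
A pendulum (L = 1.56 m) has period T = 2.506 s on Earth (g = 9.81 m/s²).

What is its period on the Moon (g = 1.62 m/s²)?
T = 2π√(L/g), so T_moon/T_earth = √(g_earth/g_moon)
T_moon = 2π√(1.56/1.62) = 6.166 s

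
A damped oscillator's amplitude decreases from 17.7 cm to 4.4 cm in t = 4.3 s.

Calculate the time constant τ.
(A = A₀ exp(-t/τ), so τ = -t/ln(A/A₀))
A/A₀ = 4.4/17.7 = 0.2486; ln(A/A₀) = -1.392
τ = −t/ln(A/A₀) = −4.3/-1.392 = 3.089 s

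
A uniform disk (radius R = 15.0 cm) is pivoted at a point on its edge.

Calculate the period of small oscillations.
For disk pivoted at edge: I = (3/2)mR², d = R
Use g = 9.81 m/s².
I/m = (3/2)R² = 0.03375 m²; d = R = 0.15 m
T = 2π√((3/2)R²/(gR)) = 2π√(3R/(2g)) = 0.9516 s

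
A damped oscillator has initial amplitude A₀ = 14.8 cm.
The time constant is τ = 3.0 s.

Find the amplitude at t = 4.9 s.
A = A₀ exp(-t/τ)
A = A₀ exp(−t/τ) = 14.8×exp(−4.9/3.0) = 2.89 cm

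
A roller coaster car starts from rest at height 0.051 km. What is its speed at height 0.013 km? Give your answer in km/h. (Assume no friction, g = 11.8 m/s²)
mgh₁ = ½mv₂² + mgh₂ → v₂ = √(2g(h₁−h₂)) = √(2×11.8×(51−13)) = 29.95 m/s = 107.8 km/h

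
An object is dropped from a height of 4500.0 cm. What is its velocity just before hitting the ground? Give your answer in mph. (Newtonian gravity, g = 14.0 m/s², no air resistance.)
v = √(2gh) (with unit conversion) = 79.4 mph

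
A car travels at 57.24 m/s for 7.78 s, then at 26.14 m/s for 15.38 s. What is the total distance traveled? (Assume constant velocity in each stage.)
d₁ = v₁t₁ = 57.24 × 7.78 = 445.327 m
d₂ = v₂t₂ = 26.14 × 15.38 = 402.033 m
d_total = 445.327 + 402.033 = 847.36 m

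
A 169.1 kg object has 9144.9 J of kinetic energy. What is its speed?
KE = ½mv² → v = √(2KE/m) = √(2×9144.9/169.1) = 10.4 m/s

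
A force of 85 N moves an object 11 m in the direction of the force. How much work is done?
W = Fd = 85×11 = 935.0 J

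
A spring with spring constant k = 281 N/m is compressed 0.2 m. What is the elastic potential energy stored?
PE = ½kx² = ½×281×0.2² = 5.62 J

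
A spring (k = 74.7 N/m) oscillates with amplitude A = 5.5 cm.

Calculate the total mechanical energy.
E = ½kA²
E = ½kA² = ½×74.7×(0.055)² = 0.113 J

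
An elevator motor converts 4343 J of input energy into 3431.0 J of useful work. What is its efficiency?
η = W_out/W_in = 3431.0/4343 = 0.79 = 79.0%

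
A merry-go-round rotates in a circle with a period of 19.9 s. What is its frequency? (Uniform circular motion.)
f = 1/T = 1/19.9 = 0.0503 Hz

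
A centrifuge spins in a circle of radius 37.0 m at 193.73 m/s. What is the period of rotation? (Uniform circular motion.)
T = 2πr/v = 2π×37.0/193.73 = 1.2 s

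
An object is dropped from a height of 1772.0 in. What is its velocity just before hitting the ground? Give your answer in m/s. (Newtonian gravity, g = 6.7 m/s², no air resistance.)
v = √(2gh) (with unit conversion) = 24.56 m/s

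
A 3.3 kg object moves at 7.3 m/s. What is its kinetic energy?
KE = ½mv² = ½×3.3×7.3² = 87.9285 J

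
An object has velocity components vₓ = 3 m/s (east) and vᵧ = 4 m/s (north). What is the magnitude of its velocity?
|v| = √(vₓ² + vᵧ²) = √(3² + 4²) = √(25) = 5.0 m/s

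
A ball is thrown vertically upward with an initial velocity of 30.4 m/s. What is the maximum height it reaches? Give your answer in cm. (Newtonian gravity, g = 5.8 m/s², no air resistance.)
h_max = v₀²/(2g) (with unit conversion) = 7967.0 cm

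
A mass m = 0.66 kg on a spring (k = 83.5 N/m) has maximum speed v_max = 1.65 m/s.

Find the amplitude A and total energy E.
½mv²_max = ½kA² → A = v_max√(m/k) = 1.65×√(0.66/83.5) = 0.1467 m = 14.67 cm
E = ½mv²_max = ½×0.66×1.65² = 0.8984 J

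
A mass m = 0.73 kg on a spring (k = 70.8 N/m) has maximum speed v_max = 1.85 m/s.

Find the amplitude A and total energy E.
½mv²_max = ½kA² → A = v_max√(m/k) = 1.85×√(0.73/70.8) = 0.1879 m = 18.79 cm
E = ½mv²_max = ½×0.73×1.85² = 1.249 J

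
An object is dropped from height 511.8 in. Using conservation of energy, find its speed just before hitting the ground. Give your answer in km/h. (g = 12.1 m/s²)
mgh = ½mv² → v = √(2gh) = √(2×12.1×13) = 17.74 m/s = 63.85 km/h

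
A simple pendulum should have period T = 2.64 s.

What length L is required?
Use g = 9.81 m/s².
T = 2π√(L/g) → L = g(T/2π)² = 9.81×(2.64/2π)² = 1.732 m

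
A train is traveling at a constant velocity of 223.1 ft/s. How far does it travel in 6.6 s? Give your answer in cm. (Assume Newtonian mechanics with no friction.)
d = vt (with unit conversion) = 44880.0 cm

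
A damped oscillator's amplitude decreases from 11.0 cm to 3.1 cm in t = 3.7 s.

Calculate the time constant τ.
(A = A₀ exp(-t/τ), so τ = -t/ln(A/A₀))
A/A₀ = 3.1/11.0 = 0.2818; ln(A/A₀) = -1.266
τ = −t/ln(A/A₀) = −3.7/-1.266 = 2.921 s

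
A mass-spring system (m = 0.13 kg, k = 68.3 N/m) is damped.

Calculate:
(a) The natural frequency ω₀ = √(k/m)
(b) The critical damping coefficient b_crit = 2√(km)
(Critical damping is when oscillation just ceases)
ω₀ = √(k/m) = √(68.3/0.13) = 22.92 rad/s
b_crit = 2√(km) = 2√(68.3×0.13) = 5.96 kg/s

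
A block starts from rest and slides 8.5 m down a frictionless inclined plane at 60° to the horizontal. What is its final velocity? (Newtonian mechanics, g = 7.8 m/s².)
a = g sin(θ) = 7.8 × sin(60°) = 6.75 m/s²
v = √(2ad) = √(2 × 6.75 × 8.5) = 10.72 m/s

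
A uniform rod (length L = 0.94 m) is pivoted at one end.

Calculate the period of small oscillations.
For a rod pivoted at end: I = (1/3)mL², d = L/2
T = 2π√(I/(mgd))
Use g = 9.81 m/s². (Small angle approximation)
I/m = (1/3)L² = 0.2945 m²; d = L/2 = 0.47 m
T = 2π√(I/(mgd)) = 2π√(0.2945/(9.81×0.47)) = 1.588 s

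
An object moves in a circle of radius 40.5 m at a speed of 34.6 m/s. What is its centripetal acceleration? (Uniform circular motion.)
a_c = v²/r = 34.6²/40.5 = 1197.16/40.5 = 29.56 m/s²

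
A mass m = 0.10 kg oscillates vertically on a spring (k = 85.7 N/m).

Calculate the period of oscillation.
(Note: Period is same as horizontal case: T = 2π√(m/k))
T = 2π√(m/k) = 2π√(0.1/85.7) = 0.2146 s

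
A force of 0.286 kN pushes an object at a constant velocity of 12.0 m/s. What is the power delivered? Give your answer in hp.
P = Fv = 286 N × 12 m/s = 3432 W = 4.602 hp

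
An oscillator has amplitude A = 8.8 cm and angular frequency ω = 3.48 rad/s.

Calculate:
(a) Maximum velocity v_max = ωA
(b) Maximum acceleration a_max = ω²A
v_max = ωA = 3.48×0.088 = 0.3062 m/s
a_max = ω²A = 3.48²×0.088 = 1.066 m/s²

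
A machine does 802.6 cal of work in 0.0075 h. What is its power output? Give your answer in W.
P = W/t = 3358 J / 27 s = 124.4 W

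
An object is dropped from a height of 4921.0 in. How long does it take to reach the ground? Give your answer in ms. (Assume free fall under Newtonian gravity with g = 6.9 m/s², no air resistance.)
t = √(2h/g) (with unit conversion) = 6019.0 ms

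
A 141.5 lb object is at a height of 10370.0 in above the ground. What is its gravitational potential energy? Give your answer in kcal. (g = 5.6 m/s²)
PE = mgh = 64.18 kg × 5.6 m/s² × 263.4 m = 9.467e+04 J = 22.63 kcal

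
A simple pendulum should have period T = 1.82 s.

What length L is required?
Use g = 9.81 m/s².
T = 2π√(L/g) → L = g(T/2π)² = 9.81×(1.82/2π)² = 0.8231 m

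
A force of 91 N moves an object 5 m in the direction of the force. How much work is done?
W = Fd = 91×5 = 455.0 J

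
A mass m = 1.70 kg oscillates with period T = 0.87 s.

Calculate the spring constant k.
T = 2π√(m/k) → k = m(2π/T)² = 1.7×(2π/0.87)² = 88.67 N/m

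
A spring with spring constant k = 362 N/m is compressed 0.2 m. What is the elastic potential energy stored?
PE = ½kx² = ½×362×0.2² = 7.24 J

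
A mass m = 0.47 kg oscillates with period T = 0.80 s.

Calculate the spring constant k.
T = 2π√(m/k) → k = m(2π/T)² = 0.47×(2π/0.8)² = 28.99 N/m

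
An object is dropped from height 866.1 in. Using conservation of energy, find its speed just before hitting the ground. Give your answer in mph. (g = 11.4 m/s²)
mgh = ½mv² → v = √(2gh) = √(2×11.4×22) = 22.4 m/s = 50.1 mph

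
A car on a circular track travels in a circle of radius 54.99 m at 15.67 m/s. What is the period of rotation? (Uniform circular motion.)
T = 2πr/v = 2π×54.99/15.67 = 22.05 s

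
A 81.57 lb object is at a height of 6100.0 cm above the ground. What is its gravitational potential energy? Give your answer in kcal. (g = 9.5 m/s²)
PE = mgh = 37 kg × 9.5 m/s² × 61 m = 2.144e+04 J = 5.125 kcal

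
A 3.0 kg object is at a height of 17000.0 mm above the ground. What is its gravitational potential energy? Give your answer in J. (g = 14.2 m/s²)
PE = mgh = 3 kg × 14.2 m/s² × 17 m = 724.2 J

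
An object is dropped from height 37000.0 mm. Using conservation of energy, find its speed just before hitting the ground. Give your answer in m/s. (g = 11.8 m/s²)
mgh = ½mv² → v = √(2gh) = √(2×11.8×37) = 29.55 m/s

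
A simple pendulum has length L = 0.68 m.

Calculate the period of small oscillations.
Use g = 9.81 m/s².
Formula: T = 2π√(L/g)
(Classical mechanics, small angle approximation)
T = 2π√(L/g) = 2π√(0.68/9.81) = 1.654 s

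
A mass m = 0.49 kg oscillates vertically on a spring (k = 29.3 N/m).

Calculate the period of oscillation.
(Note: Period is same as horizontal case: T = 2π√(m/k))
T = 2π√(m/k) = 2π√(0.49/29.3) = 0.8125 s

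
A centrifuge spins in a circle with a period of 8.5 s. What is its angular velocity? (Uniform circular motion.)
ω = 2π/T = 2π/8.5 = 0.7392 rad/s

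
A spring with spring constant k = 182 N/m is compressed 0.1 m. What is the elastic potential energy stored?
PE = ½kx² = ½×182×0.1² = 0.91 J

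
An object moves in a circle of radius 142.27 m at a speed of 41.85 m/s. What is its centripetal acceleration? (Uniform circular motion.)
a_c = v²/r = 41.85²/142.27 = 1751.42/142.27 = 12.31 m/s²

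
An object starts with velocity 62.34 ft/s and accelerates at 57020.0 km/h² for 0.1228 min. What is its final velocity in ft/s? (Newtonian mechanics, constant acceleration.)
v = v₀ + at (with unit conversion) = 168.7 ft/s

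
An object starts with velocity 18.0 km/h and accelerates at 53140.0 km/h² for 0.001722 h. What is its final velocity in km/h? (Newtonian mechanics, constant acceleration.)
v = v₀ + at (with unit conversion) = 109.5 km/h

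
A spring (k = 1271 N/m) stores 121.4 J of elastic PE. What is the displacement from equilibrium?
PE = ½kx² → x = √(2PE/k) = √(2×121.4/1271) = 0.4371 m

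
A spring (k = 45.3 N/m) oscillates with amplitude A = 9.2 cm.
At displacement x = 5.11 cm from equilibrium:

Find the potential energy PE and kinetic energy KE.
E_total = ½kA² = ½×45.3×(0.092)² = 0.1917 J
PE = ½kx² = ½×45.3×(0.0511)² = 0.05914 J
KE = E_total − PE = 0.1326 J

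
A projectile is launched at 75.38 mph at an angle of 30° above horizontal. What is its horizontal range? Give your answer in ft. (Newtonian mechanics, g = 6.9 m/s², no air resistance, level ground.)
R = v₀² sin(2θ) / g (with unit conversion) = 467.6 ft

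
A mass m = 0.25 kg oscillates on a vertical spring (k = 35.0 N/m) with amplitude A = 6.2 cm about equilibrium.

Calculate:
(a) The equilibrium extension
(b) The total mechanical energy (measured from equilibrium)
x_eq = mg/k = 0.25×9.81/35.0 = 0.07007 m = 7.007 cm
E = ½kA² = ½×35.0×(0.062)² = 0.06727 J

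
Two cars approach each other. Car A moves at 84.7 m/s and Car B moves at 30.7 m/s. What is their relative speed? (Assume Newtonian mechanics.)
v_rel = v_A + v_B = 84.7 + 30.7 = 115.4 m/s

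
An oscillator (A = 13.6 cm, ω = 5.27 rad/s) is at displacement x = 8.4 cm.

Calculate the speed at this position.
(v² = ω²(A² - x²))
v = ω√(A² − x²) = 5.27×√(0.136² − 0.084²) = 0.5637 m/s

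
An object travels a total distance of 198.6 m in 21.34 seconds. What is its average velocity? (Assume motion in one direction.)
v_avg = Δd / Δt = 198.6 / 21.34 = 9.31 m/s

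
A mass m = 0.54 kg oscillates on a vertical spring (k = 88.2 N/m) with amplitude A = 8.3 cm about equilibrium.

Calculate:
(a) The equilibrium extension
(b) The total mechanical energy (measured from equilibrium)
x_eq = mg/k = 0.54×9.81/88.2 = 0.06006 m = 6.006 cm
E = ½kA² = ½×88.2×(0.083)² = 0.3038 J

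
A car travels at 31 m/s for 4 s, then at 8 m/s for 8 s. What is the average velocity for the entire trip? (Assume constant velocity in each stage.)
d₁ = v₁t₁ = 31 × 4 = 124 m
d₂ = v₂t₂ = 8 × 8 = 64 m
d_total = 188 m, t_total = 12 s
v_avg = d_total/t_total = 188/12 = 15.67 m/s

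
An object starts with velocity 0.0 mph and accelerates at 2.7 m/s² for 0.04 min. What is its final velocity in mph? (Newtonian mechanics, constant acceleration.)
v = v₀ + at (with unit conversion) = 14.5 mph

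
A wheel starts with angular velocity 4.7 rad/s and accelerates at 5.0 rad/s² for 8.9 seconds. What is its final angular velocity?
ω = ω₀ + αt = 4.7 + 5.0 × 8.9 = 49.2 rad/s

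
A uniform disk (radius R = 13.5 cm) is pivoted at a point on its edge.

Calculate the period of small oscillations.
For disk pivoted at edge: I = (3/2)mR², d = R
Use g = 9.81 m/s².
I/m = (3/2)R² = 0.02734 m²; d = R = 0.135 m
T = 2π√((3/2)R²/(gR)) = 2π√(3R/(2g)) = 0.9027 s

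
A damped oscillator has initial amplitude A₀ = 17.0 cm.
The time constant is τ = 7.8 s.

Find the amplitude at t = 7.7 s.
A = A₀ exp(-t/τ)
A = A₀ exp(−t/τ) = 17.0×exp(−7.7/7.8) = 6.335 cm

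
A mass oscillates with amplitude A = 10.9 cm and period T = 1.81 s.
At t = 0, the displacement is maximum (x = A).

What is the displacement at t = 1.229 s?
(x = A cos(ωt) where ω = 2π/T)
ω = 2π/T = 2π/1.81 = 3.471 rad/s
x = A cos(ωt) = 10.9×cos(3.471×1.229) = -4.703 cm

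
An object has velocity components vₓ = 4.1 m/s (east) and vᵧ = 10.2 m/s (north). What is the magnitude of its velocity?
|v| = √(vₓ² + vᵧ²) = √(4.1² + 10.2²) = √(120.85) = 10.99 m/s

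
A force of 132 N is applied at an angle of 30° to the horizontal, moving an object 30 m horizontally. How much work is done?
W = Fd cosθ = 132×30×cos(30°) = 3429.5 J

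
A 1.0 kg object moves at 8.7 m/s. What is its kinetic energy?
KE = ½mv² = ½×1.0×8.7² = 37.845 J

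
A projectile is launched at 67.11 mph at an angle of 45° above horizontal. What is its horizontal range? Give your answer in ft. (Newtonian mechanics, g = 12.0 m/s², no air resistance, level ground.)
R = v₀² sin(2θ) / g (with unit conversion) = 246.1 ft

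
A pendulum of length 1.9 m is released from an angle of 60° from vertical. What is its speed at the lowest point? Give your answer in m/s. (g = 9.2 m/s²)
h = L(1 − cosθ) = 1.9×(1 − cos60°) = 0.95 m
v = √(2gh) = √(2×9.2×0.95) = 4.181 m/s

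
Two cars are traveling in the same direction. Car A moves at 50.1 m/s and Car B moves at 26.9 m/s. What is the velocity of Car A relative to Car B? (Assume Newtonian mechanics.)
v_rel = v_A - v_B = 50.1 - 26.9 = 23.2 m/s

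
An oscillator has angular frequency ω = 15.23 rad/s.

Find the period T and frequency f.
T = 2π/ω = 2π/15.23 = 0.4126 s; f = ω/2π = 2.424 Hz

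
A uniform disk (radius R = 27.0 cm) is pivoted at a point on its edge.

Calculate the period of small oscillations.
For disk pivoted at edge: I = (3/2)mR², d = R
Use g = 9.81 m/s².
I/m = (3/2)R² = 0.1094 m²; d = R = 0.27 m
T = 2π√((3/2)R²/(gR)) = 2π√(3R/(2g)) = 1.277 s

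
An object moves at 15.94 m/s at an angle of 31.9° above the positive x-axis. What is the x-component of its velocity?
vₓ = v cos(θ) = 15.94 × cos(31.9°) = 13.53 m/s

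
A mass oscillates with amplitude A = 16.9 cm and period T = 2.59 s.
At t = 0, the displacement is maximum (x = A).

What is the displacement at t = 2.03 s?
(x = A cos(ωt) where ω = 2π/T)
ω = 2π/T = 2π/2.59 = 2.426 rad/s
x = A cos(ωt) = 16.9×cos(2.426×2.03) = 3.56 cm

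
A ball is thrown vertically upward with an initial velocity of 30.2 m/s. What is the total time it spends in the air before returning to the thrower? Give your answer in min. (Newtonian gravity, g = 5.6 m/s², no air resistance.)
t_total = 2v₀/g (with unit conversion) = 0.1798 min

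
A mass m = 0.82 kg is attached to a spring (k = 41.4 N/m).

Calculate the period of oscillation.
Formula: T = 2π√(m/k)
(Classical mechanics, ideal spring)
T = 2π√(m/k) = 2π√(0.82/41.4) = 0.8843 s; f = 1/T = 1.131 Hz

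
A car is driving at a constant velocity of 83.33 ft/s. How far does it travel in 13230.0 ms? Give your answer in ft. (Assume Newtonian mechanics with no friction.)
d = vt (with unit conversion) = 1102.0 ft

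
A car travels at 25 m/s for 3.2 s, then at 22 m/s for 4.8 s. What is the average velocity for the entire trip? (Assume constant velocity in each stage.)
d₁ = v₁t₁ = 25 × 3.2 = 80 m
d₂ = v₂t₂ = 22 × 4.8 = 105.6 m
d_total = 185.6 m, t_total = 8 s
v_avg = d_total/t_total = 185.6/8 = 23.2 m/s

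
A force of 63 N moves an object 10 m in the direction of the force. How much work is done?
W = Fd = 63×10 = 630.0 J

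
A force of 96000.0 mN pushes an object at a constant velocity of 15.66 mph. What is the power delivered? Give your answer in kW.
P = Fv = 96 N × 7.001 m/s = 672.1 W = 0.6721 kW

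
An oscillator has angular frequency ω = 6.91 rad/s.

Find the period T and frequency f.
T = 2π/ω = 2π/6.91 = 0.9093 s; f = ω/2π = 1.1 Hz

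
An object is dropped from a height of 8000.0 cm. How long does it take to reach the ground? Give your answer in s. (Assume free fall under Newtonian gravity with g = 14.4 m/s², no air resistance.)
t = √(2h/g) (with unit conversion) = 3.333 s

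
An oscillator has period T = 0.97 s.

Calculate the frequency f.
f = 1/T = 1/0.97 = 1.031 Hz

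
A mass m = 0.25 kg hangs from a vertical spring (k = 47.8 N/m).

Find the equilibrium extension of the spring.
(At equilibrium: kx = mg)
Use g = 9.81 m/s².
x_eq = mg/k = 0.25×9.81/47.8 = 0.05131 m = 5.131 cm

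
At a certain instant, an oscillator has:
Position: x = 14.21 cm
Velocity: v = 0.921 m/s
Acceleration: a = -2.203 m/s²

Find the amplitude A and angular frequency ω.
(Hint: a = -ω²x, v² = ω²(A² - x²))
a = −ω²x → ω = √(|a|/x) = √(2.203/0.1421) = 3.937 rad/s
v² = ω²(A² − x²) → A = √(x² + v²/ω²) = √(0.1421² + 0.921²/3.937²) = 0.2737 m = 27.37 cm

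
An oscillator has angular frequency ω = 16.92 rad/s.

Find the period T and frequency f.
T = 2π/ω = 2π/16.92 = 0.3713 s; f = ω/2π = 2.693 Hz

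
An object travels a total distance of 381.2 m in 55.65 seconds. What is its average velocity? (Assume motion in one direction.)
v_avg = Δd / Δt = 381.2 / 55.65 = 6.85 m/s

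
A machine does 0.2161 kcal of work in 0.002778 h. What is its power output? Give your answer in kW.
P = W/t = 904.2 J / 10 s = 90.41 W = 0.09041 kW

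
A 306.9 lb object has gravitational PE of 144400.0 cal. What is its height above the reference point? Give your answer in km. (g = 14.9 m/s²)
PE = mgh → h = PE/(mg) = 6.042e+05 J / (139.2 kg × 14.9 m/s²) = 291.3 m = 0.2913 km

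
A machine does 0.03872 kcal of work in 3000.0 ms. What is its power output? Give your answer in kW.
P = W/t = 162 J / 3 s = 54 W = 0.054 kW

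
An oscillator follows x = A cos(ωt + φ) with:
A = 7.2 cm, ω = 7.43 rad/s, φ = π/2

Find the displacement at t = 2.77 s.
x = A cos(ωt + φ) = 7.2×cos(7.43×2.77 + π/2) = -7.107 cm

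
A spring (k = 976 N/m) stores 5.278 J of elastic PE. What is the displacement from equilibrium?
PE = ½kx² → x = √(2PE/k) = √(2×5.278/976) = 0.104 m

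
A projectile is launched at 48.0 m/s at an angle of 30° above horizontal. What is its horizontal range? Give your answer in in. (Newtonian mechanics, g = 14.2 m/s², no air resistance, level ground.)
R = v₀² sin(2θ) / g (with unit conversion) = 5532.0 in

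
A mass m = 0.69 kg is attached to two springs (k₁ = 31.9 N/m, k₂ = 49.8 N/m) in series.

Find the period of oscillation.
k_eq = k₁k₂/(k₁+k₂) = 19.44 N/m
T = 2π√(m/k_eq) = 2π√(0.69/19.44) = 1.184 s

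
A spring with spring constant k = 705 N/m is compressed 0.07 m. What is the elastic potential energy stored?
PE = ½kx² = ½×705×0.07² = 1.727 J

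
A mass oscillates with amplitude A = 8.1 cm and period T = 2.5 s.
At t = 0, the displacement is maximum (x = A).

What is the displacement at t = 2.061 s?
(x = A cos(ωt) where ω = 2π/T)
ω = 2π/T = 2π/2.5 = 2.513 rad/s
x = A cos(ωt) = 8.1×cos(2.513×2.061) = 3.65 cm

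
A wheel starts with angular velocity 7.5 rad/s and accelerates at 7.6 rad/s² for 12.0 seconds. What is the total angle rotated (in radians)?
θ = ω₀t + ½αt² = 7.5×12.0 + ½×7.6×12.0² = 637.2 rad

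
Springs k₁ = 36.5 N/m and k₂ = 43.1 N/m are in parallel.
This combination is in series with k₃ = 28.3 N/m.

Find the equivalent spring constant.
k₁₂ = k₁ + k₂ = 79.6 N/m (parallel)
1/k_eq = 1/k₁₂ + 1/k₃ → k_eq = 20.88 N/m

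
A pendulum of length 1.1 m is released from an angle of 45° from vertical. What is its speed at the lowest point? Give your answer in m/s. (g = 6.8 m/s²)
h = L(1 − cosθ) = 1.1×(1 − cos45°) = 0.3222 m
v = √(2gh) = √(2×6.8×0.3222) = 2.093 m/s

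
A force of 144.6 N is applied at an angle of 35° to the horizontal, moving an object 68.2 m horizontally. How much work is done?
W = Fd cosθ = 144.6×68.2×cos(35°) = 8078.2 J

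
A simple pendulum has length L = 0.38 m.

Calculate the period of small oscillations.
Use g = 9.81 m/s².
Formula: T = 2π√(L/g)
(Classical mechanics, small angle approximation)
T = 2π√(L/g) = 2π√(0.38/9.81) = 1.237 s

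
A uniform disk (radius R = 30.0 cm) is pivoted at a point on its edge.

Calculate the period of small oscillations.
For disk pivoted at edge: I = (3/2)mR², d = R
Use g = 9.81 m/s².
I/m = (3/2)R² = 0.135 m²; d = R = 0.3 m
T = 2π√((3/2)R²/(gR)) = 2π√(3R/(2g)) = 1.346 s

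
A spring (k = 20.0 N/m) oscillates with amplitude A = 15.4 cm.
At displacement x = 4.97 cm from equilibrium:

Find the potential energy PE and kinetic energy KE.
E_total = ½kA² = ½×20.0×(0.154)² = 0.2372 J
PE = ½kx² = ½×20.0×(0.0497)² = 0.0247 J
KE = E_total − PE = 0.2125 J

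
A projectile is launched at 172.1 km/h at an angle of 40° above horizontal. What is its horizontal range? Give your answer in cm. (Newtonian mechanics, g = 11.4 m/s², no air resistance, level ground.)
R = v₀² sin(2θ) / g (with unit conversion) = 19740.0 cm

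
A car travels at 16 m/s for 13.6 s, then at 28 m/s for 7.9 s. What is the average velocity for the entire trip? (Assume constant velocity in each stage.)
d₁ = v₁t₁ = 16 × 13.6 = 217.6 m
d₂ = v₂t₂ = 28 × 7.9 = 221.2 m
d_total = 438.8 m, t_total = 21.5 s
v_avg = d_total/t_total = 438.8/21.5 = 20.41 m/s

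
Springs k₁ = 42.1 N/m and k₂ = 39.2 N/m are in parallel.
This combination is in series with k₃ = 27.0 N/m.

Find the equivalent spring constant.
k₁₂ = k₁ + k₂ = 81.3 N/m (parallel)
1/k_eq = 1/k₁₂ + 1/k₃ → k_eq = 20.27 N/m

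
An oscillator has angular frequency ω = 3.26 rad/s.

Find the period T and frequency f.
T = 2π/ω = 2π/3.26 = 1.927 s; f = ω/2π = 0.5188 Hz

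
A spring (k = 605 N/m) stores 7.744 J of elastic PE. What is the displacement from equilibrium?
PE = ½kx² → x = √(2PE/k) = √(2×7.744/605) = 0.16 m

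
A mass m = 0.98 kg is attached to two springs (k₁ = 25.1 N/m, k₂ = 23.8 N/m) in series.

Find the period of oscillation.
k_eq = k₁k₂/(k₁+k₂) = 12.22 N/m
T = 2π√(m/k_eq) = 2π√(0.98/12.22) = 1.78 s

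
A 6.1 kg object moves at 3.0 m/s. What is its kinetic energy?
KE = ½mv² = ½×6.1×3.0² = 27.45 J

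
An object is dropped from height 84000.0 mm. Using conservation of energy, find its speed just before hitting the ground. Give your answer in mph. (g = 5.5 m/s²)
mgh = ½mv² → v = √(2gh) = √(2×5.5×84) = 30.4 m/s = 68.0 mph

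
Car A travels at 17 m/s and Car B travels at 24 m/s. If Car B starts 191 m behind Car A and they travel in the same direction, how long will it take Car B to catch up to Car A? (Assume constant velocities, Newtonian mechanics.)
Relative speed: v_rel = 24 - 17 = 7 m/s
Time to catch: t = d₀/v_rel = 191/7 = 27.29 s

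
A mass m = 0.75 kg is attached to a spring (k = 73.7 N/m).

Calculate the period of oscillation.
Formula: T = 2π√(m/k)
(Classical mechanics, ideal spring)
T = 2π√(m/k) = 2π√(0.75/73.7) = 0.6338 s; f = 1/T = 1.578 Hz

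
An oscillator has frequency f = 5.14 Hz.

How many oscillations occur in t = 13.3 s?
n = f×t = 5.14×13.3 = 68.36 oscillations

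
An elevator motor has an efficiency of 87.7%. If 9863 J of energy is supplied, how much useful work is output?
W_out = η × W_in = 0.877 × 9863 = 8649.9 J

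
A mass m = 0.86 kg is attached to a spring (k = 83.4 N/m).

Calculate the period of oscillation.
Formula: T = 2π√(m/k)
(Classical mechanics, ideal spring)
T = 2π√(m/k) = 2π√(0.86/83.4) = 0.638 s; f = 1/T = 1.567 Hz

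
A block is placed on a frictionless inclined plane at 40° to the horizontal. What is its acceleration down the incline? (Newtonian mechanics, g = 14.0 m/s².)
a = g sin(θ) = 14.0 × sin(40°) = 14.0 × 0.6428 = 9.0 m/s²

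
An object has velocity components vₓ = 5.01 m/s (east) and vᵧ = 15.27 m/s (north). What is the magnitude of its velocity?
|v| = √(vₓ² + vᵧ²) = √(5.01² + 15.27²) = √(258.273) = 16.07 m/s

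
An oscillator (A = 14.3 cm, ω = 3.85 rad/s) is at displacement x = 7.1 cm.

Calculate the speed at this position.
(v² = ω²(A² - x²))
v = ω√(A² − x²) = 3.85×√(0.143² − 0.071²) = 0.4779 m/s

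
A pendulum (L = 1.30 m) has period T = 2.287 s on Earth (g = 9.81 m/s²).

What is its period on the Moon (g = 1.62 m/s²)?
T = 2π√(L/g), so T_moon/T_earth = √(g_earth/g_moon)
T_moon = 2π√(1.3/1.62) = 5.629 s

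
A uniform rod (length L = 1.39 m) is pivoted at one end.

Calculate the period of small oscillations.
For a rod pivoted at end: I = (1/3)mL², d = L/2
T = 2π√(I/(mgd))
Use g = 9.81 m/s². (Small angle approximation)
I/m = (1/3)L² = 0.644 m²; d = L/2 = 0.695 m
T = 2π√(I/(mgd)) = 2π√(0.644/(9.81×0.695)) = 1.931 s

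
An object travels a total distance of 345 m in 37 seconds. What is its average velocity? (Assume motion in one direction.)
v_avg = Δd / Δt = 345 / 37 = 9.32 m/s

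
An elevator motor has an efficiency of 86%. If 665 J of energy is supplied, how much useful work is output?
W_out = η × W_in = 0.86 × 665 = 571.9 J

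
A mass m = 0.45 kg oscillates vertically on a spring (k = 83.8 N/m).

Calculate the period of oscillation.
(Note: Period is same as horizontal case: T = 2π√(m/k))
T = 2π√(m/k) = 2π√(0.45/83.8) = 0.4604 s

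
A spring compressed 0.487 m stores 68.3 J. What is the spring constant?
PE = ½kx² → k = 2PE/x² = 2×68.3/0.487² = 576.0 N/m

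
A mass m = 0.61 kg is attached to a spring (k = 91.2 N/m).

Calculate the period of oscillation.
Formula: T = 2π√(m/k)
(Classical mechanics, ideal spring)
T = 2π√(m/k) = 2π√(0.61/91.2) = 0.5139 s; f = 1/T = 1.946 Hz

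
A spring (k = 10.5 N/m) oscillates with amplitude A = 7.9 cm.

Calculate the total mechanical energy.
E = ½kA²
E = ½kA² = ½×10.5×(0.079)² = 0.03277 J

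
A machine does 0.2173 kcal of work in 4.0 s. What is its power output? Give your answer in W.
P = W/t = 909.2 J / 4 s = 227.3 W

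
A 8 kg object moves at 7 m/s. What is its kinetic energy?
KE = ½mv² = ½×8×7² = 196.0 J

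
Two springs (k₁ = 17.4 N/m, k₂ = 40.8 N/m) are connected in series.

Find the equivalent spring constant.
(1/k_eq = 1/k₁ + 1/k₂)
1/k_eq = 1/17.4 + 1/40.8 = 0.081981; k_eq = 12.2 N/m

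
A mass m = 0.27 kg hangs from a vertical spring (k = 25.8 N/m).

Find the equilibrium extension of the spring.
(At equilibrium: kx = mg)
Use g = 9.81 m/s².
x_eq = mg/k = 0.27×9.81/25.8 = 0.1027 m = 10.27 cm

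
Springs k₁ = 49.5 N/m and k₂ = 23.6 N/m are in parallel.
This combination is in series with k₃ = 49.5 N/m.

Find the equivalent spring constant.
k₁₂ = k₁ + k₂ = 73.1 N/m (parallel)
1/k_eq = 1/k₁₂ + 1/k₃ → k_eq = 29.51 N/m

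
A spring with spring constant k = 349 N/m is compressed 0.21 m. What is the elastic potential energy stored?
PE = ½kx² = ½×349×0.21² = 7.695 J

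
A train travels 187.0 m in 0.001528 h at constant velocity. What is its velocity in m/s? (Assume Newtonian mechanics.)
v = d/t (with unit conversion) = 34.0 m/s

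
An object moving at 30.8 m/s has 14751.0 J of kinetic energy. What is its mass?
KE = ½mv² → m = 2KE/v² = 2×14751.0/30.8² = 31.1 kg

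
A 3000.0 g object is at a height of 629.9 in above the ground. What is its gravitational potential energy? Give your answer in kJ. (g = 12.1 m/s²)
PE = mgh = 3 kg × 12.1 m/s² × 16 m = 580.8 J = 0.5808 kJ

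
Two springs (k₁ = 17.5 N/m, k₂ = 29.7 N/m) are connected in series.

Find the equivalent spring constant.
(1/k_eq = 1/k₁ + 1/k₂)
1/k_eq = 1/17.5 + 1/29.7 = 0.090813; k_eq = 11.01 N/m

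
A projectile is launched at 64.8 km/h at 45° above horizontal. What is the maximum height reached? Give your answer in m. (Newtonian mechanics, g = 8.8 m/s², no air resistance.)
H = v₀²sin²(θ)/(2g) (with unit conversion) = 9.205 m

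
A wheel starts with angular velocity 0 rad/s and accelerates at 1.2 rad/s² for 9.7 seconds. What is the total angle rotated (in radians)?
θ = ω₀t + ½αt² = 0×9.7 + ½×1.2×9.7² = 56.45 rad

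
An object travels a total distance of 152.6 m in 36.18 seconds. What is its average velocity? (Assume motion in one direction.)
v_avg = Δd / Δt = 152.6 / 36.18 = 4.22 m/s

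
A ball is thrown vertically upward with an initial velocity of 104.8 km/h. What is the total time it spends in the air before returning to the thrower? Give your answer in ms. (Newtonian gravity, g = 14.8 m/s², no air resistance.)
t_total = 2v₀/g (with unit conversion) = 3934.0 ms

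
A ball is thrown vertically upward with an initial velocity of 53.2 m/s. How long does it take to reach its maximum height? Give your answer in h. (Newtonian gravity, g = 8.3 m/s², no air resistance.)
t_up = v₀/g (with unit conversion) = 0.00178 h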